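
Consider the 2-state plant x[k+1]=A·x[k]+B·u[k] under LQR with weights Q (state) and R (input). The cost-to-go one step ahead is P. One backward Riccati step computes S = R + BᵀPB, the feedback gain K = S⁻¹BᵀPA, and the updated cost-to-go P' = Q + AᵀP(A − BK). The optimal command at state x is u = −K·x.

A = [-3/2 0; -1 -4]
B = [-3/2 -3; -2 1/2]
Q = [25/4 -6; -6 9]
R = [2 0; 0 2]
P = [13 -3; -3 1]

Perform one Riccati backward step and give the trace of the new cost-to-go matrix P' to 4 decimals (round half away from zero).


BᵀP = [-13.5000 2.5000; -40.5000 9.5000]
S = R + BᵀPB = [2 0; 0 2] + [15.2500 41.7500; 41.7500 126.2500] = [17.2500 41.7500; 41.7500 128.2500]
BᵀPA = [17.7500 -10.0000; 51.2500 -38.0000]
K = S⁻¹·BᵀPA = [0.2914 0.6478; 0.3047 -0.5072]
A−BK = [-0.1486 -0.5498; -0.5695 -2.4507]
AᵀP(A−BK) = [0.4592 0.4944; 0.4944 3.2051]
P' = Q + AᵀP(A−BK) = [6.7092 -5.5056; -5.5056 12.2051]
tr(P') = 18.9144

18.9144


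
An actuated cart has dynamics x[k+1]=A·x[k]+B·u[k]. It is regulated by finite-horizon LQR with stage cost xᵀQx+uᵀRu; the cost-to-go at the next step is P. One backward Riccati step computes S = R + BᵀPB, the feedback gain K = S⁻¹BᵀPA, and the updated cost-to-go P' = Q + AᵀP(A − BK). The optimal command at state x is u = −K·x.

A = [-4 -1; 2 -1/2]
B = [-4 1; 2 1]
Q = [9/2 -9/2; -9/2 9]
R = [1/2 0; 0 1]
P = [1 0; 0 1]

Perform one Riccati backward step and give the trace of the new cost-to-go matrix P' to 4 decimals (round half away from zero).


14.2783

BᵀP = [-4.0000 2.0000; 1.0000 1.0000]
S = R + BᵀPB = [1/2 0; 0 1] + [20.0000 -2.0000; -2.0000 2.0000] = [20.5000 -2.0000; -2.0000 3.0000]
BᵀPA = [20.0000 3.0000; -2.0000 -1.5000]
K = S⁻¹·BᵀPA = [0.9739 0.1043; -0.0174 -0.4304]
A−BK = [-0.0870 -0.1522; 0.0696 -0.2783]
AᵀP(A−BK) = [0.4870 0.0522; 0.0522 0.2913]
P' = Q + AᵀP(A−BK) = [4.9870 -4.4478; -4.4478 9.2913]
tr(P') = 14.2783


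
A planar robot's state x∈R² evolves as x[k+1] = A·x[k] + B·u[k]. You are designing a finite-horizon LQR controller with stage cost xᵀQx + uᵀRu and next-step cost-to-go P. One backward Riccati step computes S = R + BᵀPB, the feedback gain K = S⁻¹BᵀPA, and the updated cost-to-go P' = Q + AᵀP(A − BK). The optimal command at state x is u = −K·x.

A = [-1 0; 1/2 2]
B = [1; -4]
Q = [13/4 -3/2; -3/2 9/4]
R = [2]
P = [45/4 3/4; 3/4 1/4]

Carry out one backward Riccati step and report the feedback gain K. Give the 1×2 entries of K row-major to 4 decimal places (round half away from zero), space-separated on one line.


-0.7444 -0.0444

BᵀP = [8.2500 -0.2500]
S = R + BᵀPB = [2] + [9.2500] = [11.2500]
BᵀPA = [-8.3750 -0.5000]
K = S⁻¹·BᵀPA = [-0.7444 -0.0444]
A−BK = [-0.2556 0.0444; -2.4778 1.8222]
AᵀP(A−BK) = [4.3278 -1.6222; -1.6222 0.9778]
P' = Q + AᵀP(A−BK) = [7.5778 -3.1222; -3.1222 3.2278]
tr(P') = 10.8056


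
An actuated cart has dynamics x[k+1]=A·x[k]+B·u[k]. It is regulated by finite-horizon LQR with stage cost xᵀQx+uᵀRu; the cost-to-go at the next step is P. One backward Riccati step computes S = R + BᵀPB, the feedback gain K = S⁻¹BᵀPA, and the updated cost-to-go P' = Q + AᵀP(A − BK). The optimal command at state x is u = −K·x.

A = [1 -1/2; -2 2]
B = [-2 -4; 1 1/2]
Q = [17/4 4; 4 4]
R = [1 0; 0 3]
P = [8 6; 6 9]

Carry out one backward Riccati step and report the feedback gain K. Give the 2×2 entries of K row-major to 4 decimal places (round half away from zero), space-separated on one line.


BᵀP = [-10.0000 -3.0000; -29.0000 -19.5000]
S = R + BᵀPB = [1 0; 0 3] + [17.0000 38.5000; 38.5000 106.2500] = [18.0000 38.5000; 38.5000 109.2500]
BᵀPA = [-4.0000 -1.0000; 10.0000 -24.5000]
K = S⁻¹·BᵀPA = [-1.6975 1.7223; 0.6897 -0.8312]
A−BK = [0.3640 -0.3802; -0.6474 0.6933]
AᵀP(A−BK) = [6.3129 -6.7992; -6.7992 7.3583]
P' = Q + AᵀP(A−BK) = [10.5629 -2.7992; -2.7992 11.3583]
tr(P') = 21.9211

-1.6975 1.7223 0.6897 -0.8312


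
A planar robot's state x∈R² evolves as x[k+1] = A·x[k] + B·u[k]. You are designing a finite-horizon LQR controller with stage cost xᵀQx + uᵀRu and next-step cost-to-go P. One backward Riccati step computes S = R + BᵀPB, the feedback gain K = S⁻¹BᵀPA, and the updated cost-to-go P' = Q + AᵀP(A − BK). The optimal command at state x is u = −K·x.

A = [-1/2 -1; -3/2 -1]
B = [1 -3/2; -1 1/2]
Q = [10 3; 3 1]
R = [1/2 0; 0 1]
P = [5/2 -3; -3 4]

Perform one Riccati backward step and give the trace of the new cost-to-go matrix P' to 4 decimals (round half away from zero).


11.8147

BᵀP = [5.5000 -7.0000; -5.2500 6.5000]
S = R + BᵀPB = [1/2 0; 0 1] + [12.5000 -11.7500; -11.7500 11.1250] = [13.0000 -11.7500; -11.7500 12.1250]
BᵀPA = [7.7500 1.5000; -7.1250 -1.2500]
K = S⁻¹·BᵀPA = [0.5240 0.1789; -0.0799 0.0703]
A−BK = [-1.1438 -1.0735; -0.9361 -0.8562]
AᵀP(A−BK) = [0.4952 0.3642; 0.3642 0.3195]
P' = Q + AᵀP(A−BK) = [10.4952 3.3642; 3.3642 1.3195]
tr(P') = 11.8147


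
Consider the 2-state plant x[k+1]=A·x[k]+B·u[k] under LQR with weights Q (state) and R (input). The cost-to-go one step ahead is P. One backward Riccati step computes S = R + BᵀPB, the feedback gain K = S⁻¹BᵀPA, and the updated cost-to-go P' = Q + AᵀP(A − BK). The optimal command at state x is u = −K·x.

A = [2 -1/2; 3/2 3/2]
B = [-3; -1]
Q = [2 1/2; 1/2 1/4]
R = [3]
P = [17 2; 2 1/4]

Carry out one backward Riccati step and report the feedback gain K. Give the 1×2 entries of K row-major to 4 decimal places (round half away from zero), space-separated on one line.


BᵀP = [-53.0000 -6.2500]
S = R + BᵀPB = [3] + [165.2500] = [168.2500]
BᵀPA = [-115.3750 17.1250]
K = S⁻¹·BᵀPA = [-0.6857 0.1018]
A−BK = [-0.0572 -0.1947; 0.8143 1.6018]
AᵀP(A−BK) = [1.4458 -0.1943; -0.1943 0.0695]
P' = Q + AᵀP(A−BK) = [3.4458 0.3057; 0.3057 0.3195]
tr(P') = 3.7652

-0.6857 0.1018


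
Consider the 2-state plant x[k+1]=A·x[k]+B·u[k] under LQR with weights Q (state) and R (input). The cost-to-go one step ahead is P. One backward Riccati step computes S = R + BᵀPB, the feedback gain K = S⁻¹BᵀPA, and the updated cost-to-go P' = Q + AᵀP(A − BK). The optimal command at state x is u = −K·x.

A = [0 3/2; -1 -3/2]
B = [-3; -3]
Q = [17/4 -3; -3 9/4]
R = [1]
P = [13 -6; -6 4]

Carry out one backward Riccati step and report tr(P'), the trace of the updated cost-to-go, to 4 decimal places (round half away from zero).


39.3098

BᵀP = [-21.0000 6.0000]
S = R + BᵀPB = [1] + [45.0000] = [46.0000]
BᵀPA = [-6.0000 -40.5000]
K = S⁻¹·BᵀPA = [-0.1304 -0.8804]
A−BK = [-0.3913 -1.1413; -1.3913 -4.1413]
AᵀP(A−BK) = [3.2174 9.7174; 9.7174 29.5924]
P' = Q + AᵀP(A−BK) = [7.4674 6.7174; 6.7174 31.8424]
tr(P') = 39.3098


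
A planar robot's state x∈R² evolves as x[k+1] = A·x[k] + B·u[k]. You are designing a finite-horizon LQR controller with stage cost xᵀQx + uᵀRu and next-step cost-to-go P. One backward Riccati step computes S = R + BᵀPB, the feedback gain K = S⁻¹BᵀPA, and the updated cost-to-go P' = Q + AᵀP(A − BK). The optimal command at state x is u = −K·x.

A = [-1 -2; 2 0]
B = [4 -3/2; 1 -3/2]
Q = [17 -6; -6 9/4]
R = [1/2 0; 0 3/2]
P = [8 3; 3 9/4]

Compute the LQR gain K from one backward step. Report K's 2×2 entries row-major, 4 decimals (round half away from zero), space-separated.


-0.4438 -0.5235 -0.8416 -0.1491

BᵀP = [35.0000 14.2500; -16.5000 -7.8750]
S = R + BᵀPB = [1/2 0; 0 3/2] + [154.2500 -73.8750; -73.8750 36.5625] = [154.7500 -73.8750; -73.8750 38.0625]
BᵀPA = [-6.5000 -70.0000; 0.7500 33.0000]
K = S⁻¹·BᵀPA = [-0.4438 -0.5235; -0.8416 -0.1491]
A−BK = [-0.4873 -0.1296; 1.1814 0.2999]
AᵀP(A−BK) = [2.7467 0.7090; 0.7090 0.2739]
P' = Q + AᵀP(A−BK) = [19.7467 -5.2910; -5.2910 2.5239]
tr(P') = 22.2706


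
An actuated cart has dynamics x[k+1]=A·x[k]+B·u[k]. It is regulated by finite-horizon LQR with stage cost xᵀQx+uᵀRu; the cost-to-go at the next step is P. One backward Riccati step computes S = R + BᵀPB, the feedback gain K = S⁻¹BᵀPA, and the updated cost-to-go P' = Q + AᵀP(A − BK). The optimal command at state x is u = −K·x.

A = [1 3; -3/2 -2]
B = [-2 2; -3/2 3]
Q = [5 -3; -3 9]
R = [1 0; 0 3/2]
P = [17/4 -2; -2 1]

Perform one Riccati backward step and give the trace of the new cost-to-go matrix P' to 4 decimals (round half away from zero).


26.2744

BᵀP = [-5.5000 2.5000; 2.5000 -1.0000]
S = R + BᵀPB = [1 0; 0 3/2] + [7.2500 -3.5000; -3.5000 2.0000] = [8.2500 -3.5000; -3.5000 3.5000]
BᵀPA = [-9.2500 -21.5000; 4.0000 9.5000]
K = S⁻¹·BᵀPA = [-1.1053 -2.5263; 0.0376 0.1880]
A−BK = [-1.2857 -2.4286; -3.2707 -6.3534]
AᵀP(A−BK) = [2.1259 4.6297; 4.6297 10.1485]
P' = Q + AᵀP(A−BK) = [7.1259 1.6297; 1.6297 19.1485]
tr(P') = 26.2744


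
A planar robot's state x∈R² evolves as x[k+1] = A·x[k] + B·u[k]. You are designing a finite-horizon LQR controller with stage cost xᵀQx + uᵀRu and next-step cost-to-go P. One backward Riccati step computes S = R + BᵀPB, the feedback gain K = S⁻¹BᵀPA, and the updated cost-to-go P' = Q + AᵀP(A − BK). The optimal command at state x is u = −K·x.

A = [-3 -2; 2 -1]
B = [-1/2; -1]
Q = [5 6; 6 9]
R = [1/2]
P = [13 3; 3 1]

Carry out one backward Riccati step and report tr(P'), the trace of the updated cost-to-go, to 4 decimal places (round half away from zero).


BᵀP = [-9.5000 -2.5000]
S = R + BᵀPB = [1/2] + [7.2500] = [7.7500]
BᵀPA = [23.5000 21.5000]
K = S⁻¹·BᵀPA = [3.0323 2.7742]
A−BK = [-1.4839 -0.6129; 5.0323 1.7742]
AᵀP(A−BK) = [13.7419 7.8065; 7.8065 5.3548]
P' = Q + AᵀP(A−BK) = [18.7419 13.8065; 13.8065 14.3548]
tr(P') = 33.0968

33.0968


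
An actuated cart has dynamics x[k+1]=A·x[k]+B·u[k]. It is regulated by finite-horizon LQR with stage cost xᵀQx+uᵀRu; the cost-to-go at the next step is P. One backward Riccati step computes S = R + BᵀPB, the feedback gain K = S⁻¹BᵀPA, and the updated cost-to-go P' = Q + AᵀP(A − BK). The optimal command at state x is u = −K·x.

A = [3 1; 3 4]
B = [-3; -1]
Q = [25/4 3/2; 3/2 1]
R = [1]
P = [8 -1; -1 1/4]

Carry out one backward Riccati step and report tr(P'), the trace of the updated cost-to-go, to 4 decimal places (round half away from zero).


BᵀP = [-23.0000 2.7500]
S = R + BᵀPB = [1] + [66.2500] = [67.2500]
BᵀPA = [-60.7500 -12.0000]
K = S⁻¹·BᵀPA = [-0.9033 -0.1784]
A−BK = [0.2900 0.4647; 2.0967 3.8216]
AᵀP(A−BK) = [1.3717 1.1599; 1.1599 1.8587]
P' = Q + AᵀP(A−BK) = [7.6217 2.6599; 2.6599 2.8587]
tr(P') = 10.4805

10.4805


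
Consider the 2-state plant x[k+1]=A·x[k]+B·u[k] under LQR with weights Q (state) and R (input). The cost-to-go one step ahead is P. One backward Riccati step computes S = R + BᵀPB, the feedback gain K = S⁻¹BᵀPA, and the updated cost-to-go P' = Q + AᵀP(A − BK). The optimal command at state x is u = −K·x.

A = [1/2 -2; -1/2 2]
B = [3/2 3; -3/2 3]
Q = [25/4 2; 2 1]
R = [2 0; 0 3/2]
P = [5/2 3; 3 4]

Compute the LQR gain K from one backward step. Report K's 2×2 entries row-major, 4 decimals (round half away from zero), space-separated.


0.0887 -0.3549 -0.0145 0.0579

BᵀP = [-0.7500 -1.5000; 16.5000 21.0000]
S = R + BᵀPB = [2 0; 0 3/2] + [1.1250 -6.7500; -6.7500 112.5000] = [3.1250 -6.7500; -6.7500 114.0000]
BᵀPA = [0.3750 -1.5000; -2.2500 9.0000]
K = S⁻¹·BᵀPA = [0.0887 -0.3549; -0.0145 0.0579]
A−BK = [0.4104 -1.6415; -0.3235 1.2939]
AᵀP(A−BK) = [0.0591 -0.2366; -0.2366 0.9463]
P' = Q + AᵀP(A−BK) = [6.3091 1.7634; 1.7634 1.9463]
tr(P') = 8.2554


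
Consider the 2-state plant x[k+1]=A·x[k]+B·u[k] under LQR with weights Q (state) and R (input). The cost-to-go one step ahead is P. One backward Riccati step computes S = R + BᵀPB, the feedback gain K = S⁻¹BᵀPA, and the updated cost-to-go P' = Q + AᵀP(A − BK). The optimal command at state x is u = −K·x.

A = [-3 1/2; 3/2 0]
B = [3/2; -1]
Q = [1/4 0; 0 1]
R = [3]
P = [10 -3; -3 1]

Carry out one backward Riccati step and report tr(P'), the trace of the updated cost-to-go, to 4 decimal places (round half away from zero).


11.5616

BᵀP = [18.0000 -5.5000]
S = R + BᵀPB = [3] + [32.5000] = [35.5000]
BᵀPA = [-62.2500 9.0000]
K = S⁻¹·BᵀPA = [-1.7535 0.2535]
A−BK = [-0.3697 0.1197; -0.2535 0.2535]
AᵀP(A−BK) = [10.0933 -1.4683; -1.4683 0.2183]
P' = Q + AᵀP(A−BK) = [10.3433 -1.4683; -1.4683 1.2183]
tr(P') = 11.5616


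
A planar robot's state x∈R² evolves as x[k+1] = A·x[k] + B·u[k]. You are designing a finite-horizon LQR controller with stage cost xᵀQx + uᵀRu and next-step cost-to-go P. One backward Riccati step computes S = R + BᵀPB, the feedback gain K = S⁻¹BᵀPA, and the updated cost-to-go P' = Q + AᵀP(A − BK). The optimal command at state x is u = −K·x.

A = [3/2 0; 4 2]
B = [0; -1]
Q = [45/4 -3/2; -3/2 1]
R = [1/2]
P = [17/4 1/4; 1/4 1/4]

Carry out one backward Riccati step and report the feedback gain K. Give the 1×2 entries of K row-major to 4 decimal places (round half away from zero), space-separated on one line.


-1.8333 -0.6667

BᵀP = [-0.2500 -0.2500]
S = R + BᵀPB = [1/2] + [0.2500] = [0.7500]
BᵀPA = [-1.3750 -0.5000]
K = S⁻¹·BᵀPA = [-1.8333 -0.6667]
A−BK = [1.5000 0.0000; 2.1667 1.3333]
AᵀP(A−BK) = [14.0417 1.8333; 1.8333 0.6667]
P' = Q + AᵀP(A−BK) = [25.2917 0.3333; 0.3333 1.6667]
tr(P') = 26.9583


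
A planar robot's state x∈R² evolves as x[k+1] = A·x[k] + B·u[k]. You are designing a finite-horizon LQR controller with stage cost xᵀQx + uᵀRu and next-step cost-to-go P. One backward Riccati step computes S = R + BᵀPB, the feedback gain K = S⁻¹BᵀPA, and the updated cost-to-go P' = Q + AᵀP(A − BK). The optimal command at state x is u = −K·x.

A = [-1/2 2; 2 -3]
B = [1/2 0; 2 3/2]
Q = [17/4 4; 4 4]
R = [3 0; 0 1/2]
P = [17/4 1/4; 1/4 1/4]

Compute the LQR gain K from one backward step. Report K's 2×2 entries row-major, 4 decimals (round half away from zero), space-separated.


BᵀP = [2.6250 0.6250; 0.3750 0.3750]
S = R + BᵀPB = [3 0; 0 1/2] + [2.5625 0.9375; 0.9375 0.5625] = [5.5625 0.9375; 0.9375 1.0625]
BᵀPA = [-0.0625 3.3750; 0.5625 -0.3750]
K = S⁻¹·BᵀPA = [-0.1180 0.7826; 0.6335 -1.0435]
A−BK = [-0.4410 1.6087; 1.2857 -3.0000]
AᵀP(A−BK) = [1.1988 -3.7391; -3.7391 13.2174]
P' = Q + AᵀP(A−BK) = [5.4488 0.2609; 0.2609 17.2174]
tr(P') = 22.6661

-0.1180 0.7826 0.6335 -1.0435


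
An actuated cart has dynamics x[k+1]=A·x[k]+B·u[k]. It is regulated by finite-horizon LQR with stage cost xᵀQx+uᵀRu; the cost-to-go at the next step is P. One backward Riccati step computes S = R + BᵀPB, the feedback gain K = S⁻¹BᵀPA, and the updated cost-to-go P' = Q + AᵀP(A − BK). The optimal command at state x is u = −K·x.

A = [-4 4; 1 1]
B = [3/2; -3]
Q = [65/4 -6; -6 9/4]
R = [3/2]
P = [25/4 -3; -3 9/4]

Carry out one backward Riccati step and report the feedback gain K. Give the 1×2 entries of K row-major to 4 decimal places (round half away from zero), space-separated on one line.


-1.3493 0.9910

BᵀP = [18.3750 -11.2500]
S = R + BᵀPB = [3/2] + [61.3125] = [62.8125]
BᵀPA = [-84.7500 62.2500]
K = S⁻¹·BᵀPA = [-1.3493 0.9910]
A−BK = [-1.9761 2.5134; -3.0478 3.9731]
AᵀP(A−BK) = [11.9007 -13.7590; -13.7590 16.5575]
P' = Q + AᵀP(A−BK) = [28.1507 -19.7590; -19.7590 18.8075]
tr(P') = 46.9582


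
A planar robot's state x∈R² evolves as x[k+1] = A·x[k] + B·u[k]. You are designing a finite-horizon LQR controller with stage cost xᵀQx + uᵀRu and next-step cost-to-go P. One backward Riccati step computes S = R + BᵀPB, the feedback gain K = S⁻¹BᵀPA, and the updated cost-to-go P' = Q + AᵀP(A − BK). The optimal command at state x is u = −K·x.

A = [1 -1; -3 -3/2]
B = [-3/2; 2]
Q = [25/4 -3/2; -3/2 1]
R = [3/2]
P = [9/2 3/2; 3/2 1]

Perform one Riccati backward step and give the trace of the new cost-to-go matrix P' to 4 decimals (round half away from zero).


BᵀP = [-3.7500 -0.2500]
S = R + BᵀPB = [3/2] + [5.1250] = [6.6250]
BᵀPA = [-3.0000 4.1250]
K = S⁻¹·BᵀPA = [-0.4528 0.6226]
A−BK = [0.3208 -0.0660; -2.0943 -2.7453]
AᵀP(A−BK) = [3.1415 4.1179; 4.1179 8.6816]
P' = Q + AᵀP(A−BK) = [9.3915 2.6179; 2.6179 9.6816]
tr(P') = 19.0731

19.0731


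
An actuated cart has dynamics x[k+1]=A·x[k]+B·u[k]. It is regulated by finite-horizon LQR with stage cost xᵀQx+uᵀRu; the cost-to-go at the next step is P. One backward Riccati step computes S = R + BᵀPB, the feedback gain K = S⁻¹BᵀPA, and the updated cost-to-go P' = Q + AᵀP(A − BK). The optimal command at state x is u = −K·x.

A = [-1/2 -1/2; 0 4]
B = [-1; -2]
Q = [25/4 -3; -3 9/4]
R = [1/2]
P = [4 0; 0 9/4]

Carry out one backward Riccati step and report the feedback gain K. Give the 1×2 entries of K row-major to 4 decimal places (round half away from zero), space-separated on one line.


BᵀP = [-4.0000 -4.5000]
S = R + BᵀPB = [1/2] + [13.0000] = [13.5000]
BᵀPA = [2.0000 -16.0000]
K = S⁻¹·BᵀPA = [0.1481 -1.1852]
A−BK = [-0.3519 -1.6852; 0.2963 1.6296]
AᵀP(A−BK) = [0.7037 3.3704; 3.3704 18.0370]
P' = Q + AᵀP(A−BK) = [6.9537 0.3704; 0.3704 20.2870]
tr(P') = 27.2407

0.1481 -1.1852


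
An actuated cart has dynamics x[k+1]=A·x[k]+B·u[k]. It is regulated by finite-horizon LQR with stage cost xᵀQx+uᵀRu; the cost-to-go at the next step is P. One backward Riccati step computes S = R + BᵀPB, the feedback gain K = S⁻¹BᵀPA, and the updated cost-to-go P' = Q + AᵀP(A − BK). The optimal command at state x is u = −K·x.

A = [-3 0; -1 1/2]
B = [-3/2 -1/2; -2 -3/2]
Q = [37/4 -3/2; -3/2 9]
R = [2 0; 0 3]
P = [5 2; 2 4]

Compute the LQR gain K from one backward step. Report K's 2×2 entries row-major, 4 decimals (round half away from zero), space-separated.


BᵀP = [-11.5000 -11.0000; -5.5000 -7.0000]
S = R + BᵀPB = [2 0; 0 3] + [39.2500 22.2500; 22.2500 13.2500] = [41.2500 22.2500; 22.2500 16.2500]
BᵀPA = [45.5000 -5.5000; 23.5000 -3.5000]
K = S⁻¹·BᵀPA = [1.2354 -0.0656; -0.2454 -0.1255]
A−BK = [-1.2696 -0.1612; 1.1027 0.1805]
AᵀP(A−BK) = [10.5563 0.9358; 0.9358 0.1997]
P' = Q + AᵀP(A−BK) = [19.8063 -0.5642; -0.5642 9.1997]
tr(P') = 29.0061

1.2354 -0.0656 -0.2454 -0.1255


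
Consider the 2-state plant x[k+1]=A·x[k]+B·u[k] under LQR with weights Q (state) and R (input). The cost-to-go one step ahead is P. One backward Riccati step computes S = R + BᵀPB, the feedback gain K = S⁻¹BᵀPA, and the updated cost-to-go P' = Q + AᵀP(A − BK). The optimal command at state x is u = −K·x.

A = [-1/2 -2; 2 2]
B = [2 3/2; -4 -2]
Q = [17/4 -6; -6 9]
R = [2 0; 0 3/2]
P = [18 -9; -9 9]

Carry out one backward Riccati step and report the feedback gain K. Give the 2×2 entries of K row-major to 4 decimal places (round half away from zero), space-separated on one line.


-0.4787 -0.1915 0.1356 -0.8457

BᵀP = [72.0000 -54.0000; 45.0000 -31.5000]
S = R + BᵀPB = [2 0; 0 3/2] + [360.0000 216.0000; 216.0000 130.5000] = [362.0000 216.0000; 216.0000 132.0000]
BᵀPA = [-144.0000 -252.0000; -85.5000 -153.0000]
K = S⁻¹·BᵀPA = [-0.4787 -0.1915; 0.1356 -0.8457]
A−BK = [0.2540 -0.3484; 0.3564 -0.4574]
AᵀP(A−BK) = [1.1609 -0.8856; -0.8856 2.3457]
P' = Q + AᵀP(A−BK) = [5.4109 -6.8856; -6.8856 11.3457]
tr(P') = 16.7566


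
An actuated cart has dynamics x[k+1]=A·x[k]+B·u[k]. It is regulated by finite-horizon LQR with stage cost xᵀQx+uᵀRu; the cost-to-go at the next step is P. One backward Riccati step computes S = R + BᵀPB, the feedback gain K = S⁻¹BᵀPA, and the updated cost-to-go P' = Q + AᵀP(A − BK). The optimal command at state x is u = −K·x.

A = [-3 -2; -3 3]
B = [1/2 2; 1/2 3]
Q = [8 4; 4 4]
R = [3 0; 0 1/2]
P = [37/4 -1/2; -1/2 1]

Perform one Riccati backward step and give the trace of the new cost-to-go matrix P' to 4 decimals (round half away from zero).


BᵀP = [4.3750 0.2500; 17.0000 2.0000]
S = R + BᵀPB = [3 0; 0 1/2] + [2.3125 9.5000; 9.5000 40.0000] = [5.3125 9.5000; 9.5000 40.5000]
BᵀPA = [-13.8750 -8.0000; -57.0000 -28.0000]
K = S⁻¹·BᵀPA = [-0.1636 -0.4643; -1.3690 -0.5824]
A−BK = [-0.1801 -0.6030; 1.1889 4.9795]
AᵀP(A−BK) = [2.9452 8.3583; 8.3583 31.9770]
P' = Q + AᵀP(A−BK) = [10.9452 12.3583; 12.3583 35.9770]
tr(P') = 46.9222

46.9222


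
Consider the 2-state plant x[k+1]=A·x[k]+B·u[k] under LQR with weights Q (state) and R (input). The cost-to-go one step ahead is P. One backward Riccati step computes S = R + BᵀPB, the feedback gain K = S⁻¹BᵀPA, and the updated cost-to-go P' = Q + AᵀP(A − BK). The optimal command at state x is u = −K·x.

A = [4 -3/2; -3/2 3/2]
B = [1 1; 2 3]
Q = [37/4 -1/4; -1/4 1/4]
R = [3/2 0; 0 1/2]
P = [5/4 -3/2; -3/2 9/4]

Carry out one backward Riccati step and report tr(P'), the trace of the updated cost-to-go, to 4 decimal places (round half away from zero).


21.1504

BᵀP = [-1.7500 3.0000; -3.2500 5.2500]
S = R + BᵀPB = [3/2 0; 0 1/2] + [4.2500 7.2500; 7.2500 12.5000] = [5.7500 7.2500; 7.2500 13.0000]
BᵀPA = [-11.5000 7.1250; -20.8750 12.7500]
K = S⁻¹·BᵀPA = [0.0831 0.0085; -1.6521 0.9761]
A−BK = [5.5690 -2.4845; 3.2901 -1.4451]
AᵀP(A−BK) = [9.5303 -4.4651; -4.4651 2.1201]
P' = Q + AᵀP(A−BK) = [18.7803 -4.7151; -4.7151 2.3701]
tr(P') = 21.1504


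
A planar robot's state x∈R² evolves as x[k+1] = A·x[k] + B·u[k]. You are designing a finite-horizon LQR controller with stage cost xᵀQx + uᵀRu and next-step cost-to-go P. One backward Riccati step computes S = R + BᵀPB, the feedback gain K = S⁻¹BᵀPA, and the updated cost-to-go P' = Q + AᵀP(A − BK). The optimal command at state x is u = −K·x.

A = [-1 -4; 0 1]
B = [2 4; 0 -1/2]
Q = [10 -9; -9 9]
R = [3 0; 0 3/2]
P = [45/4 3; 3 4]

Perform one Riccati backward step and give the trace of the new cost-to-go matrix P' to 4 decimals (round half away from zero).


21.3506

BᵀP = [22.5000 6.0000; 43.5000 10.0000]
S = R + BᵀPB = [3 0; 0 3/2] + [45.0000 87.0000; 87.0000 169.0000] = [48.0000 87.0000; 87.0000 170.5000]
BᵀPA = [-22.5000 -84.0000; -43.5000 -164.0000]
K = S⁻¹·BᵀPA = [-0.0841 -0.0878; -0.2122 -0.9171]
A−BK = [0.0171 -0.1561; -0.1061 0.5415]
AᵀP(A−BK) = [0.1262 0.1317; 0.1317 2.2244]
P' = Q + AᵀP(A−BK) = [10.1262 -8.8683; -8.8683 11.2244]
tr(P') = 21.3506


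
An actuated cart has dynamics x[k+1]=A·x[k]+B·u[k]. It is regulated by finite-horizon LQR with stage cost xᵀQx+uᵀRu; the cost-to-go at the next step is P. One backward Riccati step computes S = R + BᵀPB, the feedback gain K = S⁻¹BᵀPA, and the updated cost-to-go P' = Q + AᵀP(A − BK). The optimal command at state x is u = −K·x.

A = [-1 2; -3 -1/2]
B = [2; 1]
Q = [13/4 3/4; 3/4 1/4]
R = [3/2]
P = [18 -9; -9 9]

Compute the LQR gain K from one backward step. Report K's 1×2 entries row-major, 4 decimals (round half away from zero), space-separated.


BᵀP = [27.0000 -9.0000]
S = R + BᵀPB = [3/2] + [45.0000] = [46.5000]
BᵀPA = [0.0000 58.5000]
K = S⁻¹·BᵀPA = [0.0000 1.2581]
A−BK = [-1.0000 -0.5161; -3.0000 -1.7581]
AᵀP(A−BK) = [45.0000 27.0000; 27.0000 18.6532]
P' = Q + AᵀP(A−BK) = [48.2500 27.7500; 27.7500 18.9032]
tr(P') = 67.1532

0.0000 1.2581


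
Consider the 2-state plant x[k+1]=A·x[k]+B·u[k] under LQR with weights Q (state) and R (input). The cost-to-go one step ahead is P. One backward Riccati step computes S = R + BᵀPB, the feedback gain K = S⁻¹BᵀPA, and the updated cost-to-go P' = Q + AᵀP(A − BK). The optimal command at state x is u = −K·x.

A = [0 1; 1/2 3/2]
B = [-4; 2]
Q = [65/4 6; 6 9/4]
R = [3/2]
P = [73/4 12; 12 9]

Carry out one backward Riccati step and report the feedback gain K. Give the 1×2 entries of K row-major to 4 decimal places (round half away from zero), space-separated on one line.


BᵀP = [-49.0000 -30.0000]
S = R + BᵀPB = [3/2] + [136.0000] = [137.5000]
BᵀPA = [-15.0000 -94.0000]
K = S⁻¹·BᵀPA = [-0.1091 -0.6836]
A−BK = [-0.4364 -1.7345; 0.7182 2.8673]
AᵀP(A−BK) = [0.6136 2.4955; 2.4955 10.2382]
P' = Q + AᵀP(A−BK) = [16.8636 8.4955; 8.4955 12.4882]
tr(P') = 29.3518

-0.1091 -0.6836


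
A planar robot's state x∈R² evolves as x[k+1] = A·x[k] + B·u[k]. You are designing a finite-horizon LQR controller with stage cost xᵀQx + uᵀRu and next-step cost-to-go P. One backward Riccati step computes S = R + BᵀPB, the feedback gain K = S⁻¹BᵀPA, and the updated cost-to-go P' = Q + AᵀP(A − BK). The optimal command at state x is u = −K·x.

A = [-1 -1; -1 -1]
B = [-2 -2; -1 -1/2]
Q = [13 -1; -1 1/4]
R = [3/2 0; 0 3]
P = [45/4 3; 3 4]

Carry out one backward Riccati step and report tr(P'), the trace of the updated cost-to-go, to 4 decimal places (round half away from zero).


15.4067

BᵀP = [-25.5000 -10.0000; -24.0000 -8.0000]
S = R + BᵀPB = [3/2 0; 0 3] + [61.0000 56.0000; 56.0000 52.0000] = [62.5000 56.0000; 56.0000 55.0000]
BᵀPA = [35.5000 35.5000; 32.0000 32.0000]
K = S⁻¹·BᵀPA = [0.5323 0.5323; 0.0398 0.0398]
A−BK = [0.1443 0.1443; -0.4478 -0.4478]
AᵀP(A−BK) = [1.0784 1.0784; 1.0784 1.0784]
P' = Q + AᵀP(A−BK) = [14.0784 0.0784; 0.0784 1.3284]
tr(P') = 15.4067


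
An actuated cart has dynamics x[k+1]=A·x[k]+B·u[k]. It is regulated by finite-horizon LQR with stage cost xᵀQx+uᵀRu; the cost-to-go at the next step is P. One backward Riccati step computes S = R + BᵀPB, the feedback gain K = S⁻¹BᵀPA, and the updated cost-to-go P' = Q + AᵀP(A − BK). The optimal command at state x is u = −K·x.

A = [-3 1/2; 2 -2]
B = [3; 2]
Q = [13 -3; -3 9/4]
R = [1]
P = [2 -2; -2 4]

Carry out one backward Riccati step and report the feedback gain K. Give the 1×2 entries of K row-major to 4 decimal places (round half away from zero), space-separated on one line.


BᵀP = [2.0000 2.0000]
S = R + BᵀPB = [1] + [10.0000] = [11.0000]
BᵀPA = [-2.0000 -3.0000]
K = S⁻¹·BᵀPA = [-0.1818 -0.2727]
A−BK = [-2.4545 1.3182; 2.3636 -1.4545]
AᵀP(A−BK) = [57.6364 -33.5455; -33.5455 19.6818]
P' = Q + AᵀP(A−BK) = [70.6364 -36.5455; -36.5455 21.9318]
tr(P') = 92.5682

-0.1818 -0.2727


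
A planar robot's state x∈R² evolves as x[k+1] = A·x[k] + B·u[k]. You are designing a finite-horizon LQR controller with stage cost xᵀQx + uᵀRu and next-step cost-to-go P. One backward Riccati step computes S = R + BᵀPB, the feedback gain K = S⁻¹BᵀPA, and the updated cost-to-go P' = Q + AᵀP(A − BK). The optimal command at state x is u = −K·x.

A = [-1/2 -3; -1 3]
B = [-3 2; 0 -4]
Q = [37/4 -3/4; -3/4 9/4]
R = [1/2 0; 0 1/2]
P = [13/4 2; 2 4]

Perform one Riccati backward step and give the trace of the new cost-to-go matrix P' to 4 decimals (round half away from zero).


11.9860

BᵀP = [-9.7500 -6.0000; -1.5000 -12.0000]
S = R + BᵀPB = [1/2 0; 0 1/2] + [29.2500 4.5000; 4.5000 45.0000] = [29.7500 4.5000; 4.5000 45.5000]
BᵀPA = [10.8750 11.2500; 12.7500 -31.5000]
K = S⁻¹·BᵀPA = [0.3281 0.4902; 0.2478 -0.7408]
A−BK = [-0.0113 -0.0478; -0.0089 0.0368]
AᵀP(A−BK) = [0.0856 -0.0109; -0.0109 0.4003]
P' = Q + AᵀP(A−BK) = [9.3356 -0.7609; -0.7609 2.6503]
tr(P') = 11.9860


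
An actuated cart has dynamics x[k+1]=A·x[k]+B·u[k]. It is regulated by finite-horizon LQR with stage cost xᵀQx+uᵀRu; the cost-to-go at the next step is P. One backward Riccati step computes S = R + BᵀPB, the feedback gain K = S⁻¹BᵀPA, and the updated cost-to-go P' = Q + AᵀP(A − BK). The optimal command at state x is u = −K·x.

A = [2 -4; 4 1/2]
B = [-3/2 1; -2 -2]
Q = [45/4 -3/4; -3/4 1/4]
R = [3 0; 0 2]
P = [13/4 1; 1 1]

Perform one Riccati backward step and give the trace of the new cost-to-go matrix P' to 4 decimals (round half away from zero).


BᵀP = [-6.8750 -3.5000; 1.2500 -1.0000]
S = R + BᵀPB = [3 0; 0 2] + [17.3125 0.1250; 0.1250 3.2500] = [20.3125 0.1250; 0.1250 5.2500]
BᵀPA = [-27.7500 25.7500; -1.5000 -5.5000]
K = S⁻¹·BᵀPA = [-1.3646 1.2743; -0.2532 -1.0780]
A−BK = [0.2063 -1.0106; 0.7644 0.8927]
AᵀP(A−BK) = [6.7526 -5.2544; -5.2544 9.5073]
P' = Q + AᵀP(A−BK) = [18.0026 -6.0044; -6.0044 9.7573]
tr(P') = 27.7600

27.7600


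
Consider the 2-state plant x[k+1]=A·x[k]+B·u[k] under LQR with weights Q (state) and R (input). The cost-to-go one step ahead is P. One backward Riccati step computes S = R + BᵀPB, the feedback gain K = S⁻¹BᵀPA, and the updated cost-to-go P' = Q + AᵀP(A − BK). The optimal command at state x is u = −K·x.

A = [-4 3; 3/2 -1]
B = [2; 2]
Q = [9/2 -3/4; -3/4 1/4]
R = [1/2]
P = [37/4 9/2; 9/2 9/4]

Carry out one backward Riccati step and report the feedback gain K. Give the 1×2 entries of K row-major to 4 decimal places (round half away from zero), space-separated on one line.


BᵀP = [27.5000 13.5000]
S = R + BᵀPB = [1/2] + [82.0000] = [82.5000]
BᵀPA = [-89.7500 69.0000]
K = S⁻¹·BᵀPA = [-1.0879 0.8364]
A−BK = [-1.8242 1.3273; 3.6758 -2.6727]
AᵀP(A−BK) = [1.4254 -1.0614; -1.0614 0.7909]
P' = Q + AᵀP(A−BK) = [5.9254 -1.8114; -1.8114 1.0409]
tr(P') = 6.9663

-1.0879 0.8364


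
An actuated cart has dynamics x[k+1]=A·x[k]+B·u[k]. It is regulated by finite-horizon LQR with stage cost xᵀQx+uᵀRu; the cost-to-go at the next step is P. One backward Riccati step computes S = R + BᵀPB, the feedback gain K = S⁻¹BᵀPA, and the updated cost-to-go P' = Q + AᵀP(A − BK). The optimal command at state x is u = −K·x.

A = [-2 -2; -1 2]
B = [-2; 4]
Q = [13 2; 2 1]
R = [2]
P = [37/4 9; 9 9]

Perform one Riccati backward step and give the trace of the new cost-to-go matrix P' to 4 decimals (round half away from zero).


24.9487

BᵀP = [17.5000 18.0000]
S = R + BᵀPB = [2] + [37.0000] = [39.0000]
BᵀPA = [-53.0000 1.0000]
K = S⁻¹·BᵀPA = [-1.3590 0.0256]
A−BK = [-4.7179 -1.9487; 4.4359 1.8974]
AᵀP(A−BK) = [9.9744 2.3590; 2.3590 0.9744]
P' = Q + AᵀP(A−BK) = [22.9744 4.3590; 4.3590 1.9744]
tr(P') = 24.9487


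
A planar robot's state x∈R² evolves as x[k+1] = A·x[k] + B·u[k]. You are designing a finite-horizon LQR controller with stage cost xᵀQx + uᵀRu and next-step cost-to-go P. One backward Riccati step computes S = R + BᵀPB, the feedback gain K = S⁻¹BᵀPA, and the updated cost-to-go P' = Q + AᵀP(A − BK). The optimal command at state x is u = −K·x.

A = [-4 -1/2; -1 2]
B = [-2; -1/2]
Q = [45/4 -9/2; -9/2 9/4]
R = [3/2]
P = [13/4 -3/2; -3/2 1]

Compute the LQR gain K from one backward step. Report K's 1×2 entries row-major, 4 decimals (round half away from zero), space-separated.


1.7447 0.6702

BᵀP = [-5.7500 2.5000]
S = R + BᵀPB = [3/2] + [10.2500] = [11.7500]
BᵀPA = [20.5000 7.8750]
K = S⁻¹·BᵀPA = [1.7447 0.6702]
A−BK = [-0.5106 0.8404; -0.1277 2.3351]
AᵀP(A−BK) = [5.2340 2.0106; 2.0106 2.5346]
P' = Q + AᵀP(A−BK) = [16.4840 -2.4894; -2.4894 4.7846]
tr(P') = 21.2686


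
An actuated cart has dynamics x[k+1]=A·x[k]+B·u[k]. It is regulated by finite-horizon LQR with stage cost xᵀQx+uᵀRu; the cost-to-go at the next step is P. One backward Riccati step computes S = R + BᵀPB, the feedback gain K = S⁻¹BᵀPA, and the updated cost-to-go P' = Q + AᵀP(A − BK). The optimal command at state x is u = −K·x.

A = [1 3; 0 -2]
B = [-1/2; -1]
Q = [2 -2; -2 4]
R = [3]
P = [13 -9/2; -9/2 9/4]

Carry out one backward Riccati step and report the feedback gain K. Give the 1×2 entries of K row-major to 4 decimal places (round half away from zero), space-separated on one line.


-0.5000 -1.5000

BᵀP = [-2.0000 0.0000]
S = R + BᵀPB = [3] + [1.0000] = [4.0000]
BᵀPA = [-2.0000 -6.0000]
K = S⁻¹·BᵀPA = [-0.5000 -1.5000]
A−BK = [0.7500 2.2500; -0.5000 -3.5000]
AᵀP(A−BK) = [12.0000 45.0000; 45.0000 171.0000]
P' = Q + AᵀP(A−BK) = [14.0000 43.0000; 43.0000 175.0000]
tr(P') = 189.0000


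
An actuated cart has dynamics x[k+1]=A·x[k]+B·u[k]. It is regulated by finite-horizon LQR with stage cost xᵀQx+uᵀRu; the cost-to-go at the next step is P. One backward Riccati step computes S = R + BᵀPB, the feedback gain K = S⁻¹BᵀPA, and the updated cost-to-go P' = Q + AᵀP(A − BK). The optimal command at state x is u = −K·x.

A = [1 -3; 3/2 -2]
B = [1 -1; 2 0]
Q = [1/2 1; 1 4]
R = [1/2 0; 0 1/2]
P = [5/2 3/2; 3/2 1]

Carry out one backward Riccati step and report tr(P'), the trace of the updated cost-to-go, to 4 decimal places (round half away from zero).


6.3571

BᵀP = [5.5000 3.5000; -2.5000 -1.5000]
S = R + BᵀPB = [1/2 0; 0 1/2] + [12.5000 -5.5000; -5.5000 2.5000] = [13.0000 -5.5000; -5.5000 3.0000]
BᵀPA = [10.7500 -23.5000; -4.7500 10.5000]
K = S⁻¹·BᵀPA = [0.7000 -1.4571; -0.3000 0.8286]
A−BK = [0.0000 -0.7143; 0.1000 0.9143]
AᵀP(A−BK) = [0.3000 -0.6500; -0.6500 1.5571]
P' = Q + AᵀP(A−BK) = [0.8000 0.3500; 0.3500 5.5571]
tr(P') = 6.3571


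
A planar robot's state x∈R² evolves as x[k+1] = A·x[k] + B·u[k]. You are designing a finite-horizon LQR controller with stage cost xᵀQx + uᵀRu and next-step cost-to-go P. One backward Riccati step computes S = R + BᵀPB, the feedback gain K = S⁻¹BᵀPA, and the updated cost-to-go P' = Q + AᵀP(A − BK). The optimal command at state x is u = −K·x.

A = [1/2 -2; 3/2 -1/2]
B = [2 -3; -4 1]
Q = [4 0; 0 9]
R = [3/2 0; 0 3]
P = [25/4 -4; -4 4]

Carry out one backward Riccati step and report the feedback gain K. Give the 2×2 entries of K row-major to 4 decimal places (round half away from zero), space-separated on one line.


BᵀP = [28.5000 -24.0000; -22.7500 16.0000]
S = R + BᵀPB = [3/2 0; 0 3] + [153.0000 -109.5000; -109.5000 84.2500] = [154.5000 -109.5000; -109.5000 87.2500]
BᵀPA = [-21.7500 -45.0000; 12.6250 37.5000]
K = S⁻¹·BᵀPA = [-0.3458 0.1208; -0.2893 0.5814]
A−BK = [0.3237 -0.4974; 0.4060 -0.5982]
AᵀP(A−BK) = [0.6934 -0.9627; -0.9627 1.6333]
P' = Q + AᵀP(A−BK) = [4.6934 -0.9627; -0.9627 10.6333]
tr(P') = 15.3266

-0.3458 0.1208 -0.2893 0.5814


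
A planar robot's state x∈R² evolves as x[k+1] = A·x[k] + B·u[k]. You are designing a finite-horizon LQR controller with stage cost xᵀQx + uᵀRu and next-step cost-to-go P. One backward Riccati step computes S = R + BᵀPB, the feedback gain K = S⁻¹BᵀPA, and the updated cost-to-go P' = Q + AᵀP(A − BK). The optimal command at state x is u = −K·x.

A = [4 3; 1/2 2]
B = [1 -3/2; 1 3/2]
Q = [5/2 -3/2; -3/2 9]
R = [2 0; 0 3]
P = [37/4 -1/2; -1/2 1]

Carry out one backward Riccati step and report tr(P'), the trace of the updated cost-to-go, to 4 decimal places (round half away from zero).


BᵀP = [8.7500 0.5000; -14.6250 2.2500]
S = R + BᵀPB = [2 0; 0 3] + [9.2500 -12.3750; -12.3750 25.3125] = [11.2500 -12.3750; -12.3750 28.3125]
BᵀPA = [35.2500 27.2500; -57.3750 -39.3750]
K = S⁻¹·BᵀPA = [1.7415 1.7188; -1.2653 -0.6395]
A−BK = [0.3605 0.3220; 0.6565 1.2404]
AᵀP(A−BK) = [12.2653 9.9728; 9.9728 9.2336]
P' = Q + AᵀP(A−BK) = [14.7653 8.4728; 8.4728 18.2336]
tr(P') = 32.9989

32.9989


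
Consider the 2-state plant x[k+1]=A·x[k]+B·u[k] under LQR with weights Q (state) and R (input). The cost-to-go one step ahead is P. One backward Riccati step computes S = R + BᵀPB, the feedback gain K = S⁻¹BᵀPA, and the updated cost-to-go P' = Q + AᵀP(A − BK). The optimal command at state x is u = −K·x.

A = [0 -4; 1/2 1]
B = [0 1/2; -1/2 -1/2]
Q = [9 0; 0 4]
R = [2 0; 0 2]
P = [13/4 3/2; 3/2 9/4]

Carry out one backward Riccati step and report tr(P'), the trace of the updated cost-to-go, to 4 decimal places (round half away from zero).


BᵀP = [-0.7500 -1.1250; 0.8750 -0.3750]
S = R + BᵀPB = [2 0; 0 2] + [0.5625 0.1875; 0.1875 0.6250] = [2.5625 0.1875; 0.1875 2.6250]
BᵀPA = [-0.5625 1.8750; -0.1875 -3.8750]
K = S⁻¹·BᵀPA = [-0.2154 0.8441; -0.0560 -1.5365]
A−BK = [0.0280 -3.2318; 0.3643 0.6538]
AᵀP(A−BK) = [0.4308 -1.6883; -1.6883 34.7134]
P' = Q + AᵀP(A−BK) = [9.4308 -1.6883; -1.6883 38.7134]
tr(P') = 48.1442

48.1442


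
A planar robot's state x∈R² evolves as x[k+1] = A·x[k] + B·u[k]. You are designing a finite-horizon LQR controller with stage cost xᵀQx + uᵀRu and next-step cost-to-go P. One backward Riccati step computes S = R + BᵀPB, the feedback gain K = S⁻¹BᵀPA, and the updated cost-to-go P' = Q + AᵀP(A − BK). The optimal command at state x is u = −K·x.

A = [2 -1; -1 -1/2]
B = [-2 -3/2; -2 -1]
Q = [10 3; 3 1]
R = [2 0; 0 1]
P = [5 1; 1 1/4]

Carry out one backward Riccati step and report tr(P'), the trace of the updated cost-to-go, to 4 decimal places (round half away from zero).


BᵀP = [-12.0000 -2.5000; -8.5000 -1.7500]
S = R + BᵀPB = [2 0; 0 1] + [29.0000 20.5000; 20.5000 14.5000] = [31.0000 20.5000; 20.5000 15.5000]
BᵀPA = [-21.5000 13.2500; -15.2500 9.3750]
K = S⁻¹·BᵀPA = [-0.3423 0.2189; -0.5311 0.3154]
A−BK = [0.5187 -0.0892; -2.2158 0.2531]
AᵀP(A−BK) = [0.7905 -0.3600; -0.3600 0.2059]
P' = Q + AᵀP(A−BK) = [10.7905 2.6400; 2.6400 1.2059]
tr(P') = 11.9964

11.9964


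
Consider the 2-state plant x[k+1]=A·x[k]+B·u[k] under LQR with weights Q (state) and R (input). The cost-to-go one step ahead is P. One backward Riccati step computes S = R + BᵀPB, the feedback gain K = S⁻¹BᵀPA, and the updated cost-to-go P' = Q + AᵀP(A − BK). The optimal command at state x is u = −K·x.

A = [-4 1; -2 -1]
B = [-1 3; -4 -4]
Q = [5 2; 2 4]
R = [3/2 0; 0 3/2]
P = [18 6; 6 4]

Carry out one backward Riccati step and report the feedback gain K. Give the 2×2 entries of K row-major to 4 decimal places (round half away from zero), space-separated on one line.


1.3622 -0.0635 -0.8651 0.3064

BᵀP = [-42.0000 -22.0000; 30.0000 2.0000]
S = R + BᵀPB = [3/2 0; 0 3/2] + [130.0000 -38.0000; -38.0000 82.0000] = [131.5000 -38.0000; -38.0000 83.5000]
BᵀPA = [212.0000 -20.0000; -124.0000 28.0000]
K = S⁻¹·BᵀPA = [1.3622 -0.0635; -0.8651 0.3064]
A−BK = [-0.0425 0.0172; -0.0118 -0.0285]
AᵀP(A−BK) = [3.9449 -0.5332; -0.5332 0.1496]
P' = Q + AᵀP(A−BK) = [8.9449 1.4668; 1.4668 4.1496]
tr(P') = 13.0945


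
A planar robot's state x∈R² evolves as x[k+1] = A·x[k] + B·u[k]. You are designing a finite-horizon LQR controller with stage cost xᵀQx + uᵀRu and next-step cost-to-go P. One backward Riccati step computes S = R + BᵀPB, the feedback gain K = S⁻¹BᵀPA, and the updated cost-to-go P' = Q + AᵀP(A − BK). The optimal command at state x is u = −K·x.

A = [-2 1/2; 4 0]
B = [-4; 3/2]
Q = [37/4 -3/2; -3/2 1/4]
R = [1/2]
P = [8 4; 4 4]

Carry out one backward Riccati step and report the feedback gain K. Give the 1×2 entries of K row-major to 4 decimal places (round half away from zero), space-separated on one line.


0.1341 -0.1453

BᵀP = [-26.0000 -10.0000]
S = R + BᵀPB = [1/2] + [89.0000] = [89.5000]
BᵀPA = [12.0000 -13.0000]
K = S⁻¹·BᵀPA = [0.1341 -0.1453]
A−BK = [-1.4637 -0.0810; 3.7989 0.2179]
AᵀP(A−BK) = [30.3911 1.7430; 1.7430 0.1117]
P' = Q + AᵀP(A−BK) = [39.6411 0.2430; 0.2430 0.3617]
tr(P') = 40.0028


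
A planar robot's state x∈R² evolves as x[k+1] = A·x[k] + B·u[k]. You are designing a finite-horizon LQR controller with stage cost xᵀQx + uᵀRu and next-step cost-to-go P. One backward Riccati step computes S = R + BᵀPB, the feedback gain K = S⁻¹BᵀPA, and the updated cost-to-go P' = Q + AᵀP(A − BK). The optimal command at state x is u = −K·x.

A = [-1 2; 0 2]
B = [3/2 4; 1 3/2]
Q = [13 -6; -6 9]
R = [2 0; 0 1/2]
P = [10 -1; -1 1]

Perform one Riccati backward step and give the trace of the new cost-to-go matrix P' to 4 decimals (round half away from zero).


BᵀP = [14.0000 -0.5000; 38.5000 -2.5000]
S = R + BᵀPB = [2 0; 0 1/2] + [20.5000 55.2500; 55.2500 150.2500] = [22.5000 55.2500; 55.2500 150.7500]
BᵀPA = [-14.0000 27.0000; -38.5000 72.0000]
K = S⁻¹·BᵀPA = [0.0490 0.2719; -0.2733 0.3780]
A−BK = [0.0199 0.0803; 0.3610 1.1612]
AᵀP(A−BK) = [0.1621 0.3581; 0.3581 1.4456]
P' = Q + AᵀP(A−BK) = [13.1621 -5.6419; -5.6419 10.4456]
tr(P') = 23.6077

23.6077


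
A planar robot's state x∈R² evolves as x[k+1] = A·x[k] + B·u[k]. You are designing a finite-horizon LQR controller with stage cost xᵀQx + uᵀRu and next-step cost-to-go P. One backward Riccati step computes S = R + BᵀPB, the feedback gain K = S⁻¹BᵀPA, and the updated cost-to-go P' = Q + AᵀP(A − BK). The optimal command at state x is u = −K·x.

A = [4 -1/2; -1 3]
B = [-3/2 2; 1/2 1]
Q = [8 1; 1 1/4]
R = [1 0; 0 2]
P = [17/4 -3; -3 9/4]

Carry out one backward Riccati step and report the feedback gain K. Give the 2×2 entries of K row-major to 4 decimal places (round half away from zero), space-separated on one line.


BᵀP = [-7.8750 5.6250; 5.5000 -3.7500]
S = R + BᵀPB = [1 0; 0 2] + [14.6250 -10.1250; -10.1250 7.2500] = [15.6250 -10.1250; -10.1250 9.2500]
BᵀPA = [-37.1250 20.8125; 25.7500 -14.0000]
K = S⁻¹·BᵀPA = [-1.9680 1.2083; 0.6296 -0.1910]
A−BK = [-0.2112 1.6943; -0.6456 2.5868]
AᵀP(A−BK) = [4.9751 -2.9762; -2.9762 2.4922]
P' = Q + AᵀP(A−BK) = [12.9751 -1.9762; -1.9762 2.7422]
tr(P') = 15.7173

-1.9680 1.2083 0.6296 -0.1910
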